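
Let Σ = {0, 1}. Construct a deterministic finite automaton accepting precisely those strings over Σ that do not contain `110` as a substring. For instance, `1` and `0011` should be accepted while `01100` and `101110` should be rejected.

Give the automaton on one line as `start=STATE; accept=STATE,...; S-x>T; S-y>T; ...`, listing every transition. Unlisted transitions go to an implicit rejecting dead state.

start=S0; accept=S0,S1,S2; S0-0>S0; S0-1>S1; S1-0>S0; S1-1>S2; S2-0>S3; S2-1>S2; S3-0>S3; S3-1>S3

Track partial matches of the forbidden pattern `110`. State S3 is a dead state reached once `110` has occurred; every other state accepts. S0 means no part of `110` is currently matched.
        0   1  
>* S0   S0  S1 
 * S1   S0  S2 
 * S2   S3  S2 
   S3   S3  S3 
(> = start, * = accepting)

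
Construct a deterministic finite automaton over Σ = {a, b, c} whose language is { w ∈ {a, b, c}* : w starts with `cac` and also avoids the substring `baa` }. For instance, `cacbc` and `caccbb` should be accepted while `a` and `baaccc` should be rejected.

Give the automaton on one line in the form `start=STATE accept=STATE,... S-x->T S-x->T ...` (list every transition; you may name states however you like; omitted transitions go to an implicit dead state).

Handle the two conditions separately and then intersect. The first has 5 states tracking whether the input so far still matches the prefix `cac`; the second has 4 states tracking partial matches of the forbidden pattern `baa`. A product state is a pair (one from each), accepting exactly when both do.
With 11 states:
          a    b    c  
>  q0     q1   q2   q3 
   q1     q1   q2   q1 
   q2     q4   q2   q1 
   q3     q5   q2   q1 
   q4     q6   q2   q1 
   q5     q1   q2   q7 
   q6     q6   q6   q6 
 * q7     q7   q8   q7 
 * q8     q9   q8   q7 
 * q9    q10   q8   q7 
   q10   q10  q10  q10 
(> = start, * = accepting)

start=q0 accept=q7,q8,q9 q0-a->q1 q0-b->q2 q0-c->q3 q1-a->q1 q1-b->q2 q1-c->q1 q2-a->q4 q2-b->q2 q2-c->q1 q3-a->q5 q3-b->q2 q3-c->q1 q4-a->q6 q4-b->q2 q4-c->q1 q5-a->q1 q5-b->q2 q5-c->q7 q6-a->q6 q6-b->q6 q6-c->q6 q7-a->q7 q7-b->q8 q7-c->q7 q8-a->q9 q8-b->q8 q8-c->q7 q9-a->q10 q9-b->q8 q9-c->q7 q10-a->q10 q10-b->q10 q10-c->q10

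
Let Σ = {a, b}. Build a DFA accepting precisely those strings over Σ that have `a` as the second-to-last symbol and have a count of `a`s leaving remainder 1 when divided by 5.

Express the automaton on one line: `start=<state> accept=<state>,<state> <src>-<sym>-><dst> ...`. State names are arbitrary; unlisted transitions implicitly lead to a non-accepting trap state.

Handle the two conditions separately and then intersect. One (7 states) tracks the last 2 symbols read; the other (5 states) tracks the count of `a`s modulo 5. Each combined state is a pair, one component from each; accept when both components accept. Equivalent product states are then merged.
        a   b  
>  s0   s1  s0 
   s1   s2  s3 
   s2   s4  s2 
 * s3   s2  s5 
   s4   s6  s4 
   s5   s2  s5 
   s6   s7  s6 
   s7   s8  s0 
 * s8   s2  s3 
(> = start, * = accepting)

start=s0 accept=s3,s8 s0-a->s1 s0-b->s0 s1-a->s2 s1-b->s3 s2-a->s4 s2-b->s2 s3-a->s2 s3-b->s5 s4-a->s6 s4-b->s4 s5-a->s2 s5-b->s5 s6-a->s7 s6-b->s6 s7-a->s8 s7-b->s0 s8-a->s2 s8-b->s3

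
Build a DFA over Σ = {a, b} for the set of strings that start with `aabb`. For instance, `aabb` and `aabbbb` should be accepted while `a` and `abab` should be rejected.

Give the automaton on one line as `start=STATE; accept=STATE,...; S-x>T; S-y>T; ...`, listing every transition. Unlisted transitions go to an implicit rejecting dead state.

start=s0; accept=s4; s0-a>s1; s0-b>s5; s1-a>s2; s1-b>s5; s2-a>s5; s2-b>s3; s3-a>s5; s3-b>s4; s4-a>s4; s4-b>s4; s5-a>s5; s5-b>s5

Check the first 4 symbols one by one: s0 through s3 record how many have matched `aabb` so far; any wrong symbol goes to the dead state s5. After all 4 match we enter the accepting sink s4.
With 6 states:
        a   b  
>  s0   s1  s5 
   s1   s2  s5 
   s2   s5  s3 
   s3   s5  s4 
 * s4   s4  s4 
   s5   s5  s5 
(> = start, * = accepting)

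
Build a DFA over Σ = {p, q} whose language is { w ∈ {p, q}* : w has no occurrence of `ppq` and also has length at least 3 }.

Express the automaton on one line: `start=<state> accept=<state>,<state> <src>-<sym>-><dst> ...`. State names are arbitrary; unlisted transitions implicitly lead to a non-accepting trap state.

Handle the two conditions separately and then intersect. The first has 4 states tracking partial matches of the forbidden pattern `ppq`; the second has 5 states tracking the input length, saturating at 4. A product state is a pair (one from each), accepting exactly when both do. Minimizing collapses redundant product states.
10 states suffice.
        p   q  
>  s0   s1  s2 
   s1   s3  s4 
   s2   s5  s4 
   s3   s6  s7 
   s4   s8  s9 
   s5   s6  s9 
 * s6   s6  s7 
   s7   s7  s7 
 * s8   s6  s9 
 * s9   s8  s9 
(> = start, * = accepting)

start=s0 accept=s6,s8,s9 s0-p->s1 s0-q->s2 s1-p->s3 s1-q->s4 s2-p->s5 s2-q->s4 s3-p->s6 s3-q->s7 s4-p->s8 s4-q->s9 s5-p->s6 s5-q->s9 s6-p->s6 s6-q->s7 s7-p->s7 s7-q->s7 s8-p->s6 s8-q->s9 s9-p->s8 s9-q->s9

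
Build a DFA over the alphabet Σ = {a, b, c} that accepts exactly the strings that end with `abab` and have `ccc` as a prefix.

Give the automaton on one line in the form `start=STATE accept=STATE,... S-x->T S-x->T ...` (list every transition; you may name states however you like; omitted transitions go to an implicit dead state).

Run two small machines in parallel and take their product. The first has 5 states tracking how much of the suffix `abab` has currently been matched; the second has 5 states tracking whether the input so far still matches the prefix `ccc`. A product state is a pair (one from each), accepting exactly when both do. Equivalent product states are then merged.
A 9-state machine:
        a   b   c  
>  S0   S1  S1  S2 
   S1   S1  S1  S1 
   S2   S1  S1  S3 
   S3   S1  S1  S4 
   S4   S5  S4  S4 
   S5   S5  S6  S4 
   S6   S7  S4  S4 
   S7   S5  S8  S4 
 * S8   S7  S4  S4 
(> = start, * = accepting)

start=S0 accept=S8 S0-a->S1 S0-b->S1 S0-c->S2 S1-a->S1 S1-b->S1 S1-c->S1 S2-a->S1 S2-b->S1 S2-c->S3 S3-a->S1 S3-b->S1 S3-c->S4 S4-a->S5 S4-b->S4 S4-c->S4 S5-a->S5 S5-b->S6 S5-c->S4 S6-a->S7 S6-b->S4 S6-c->S4 S7-a->S5 S7-b->S8 S7-c->S4 S8-a->S7 S8-b->S4 S8-c->S4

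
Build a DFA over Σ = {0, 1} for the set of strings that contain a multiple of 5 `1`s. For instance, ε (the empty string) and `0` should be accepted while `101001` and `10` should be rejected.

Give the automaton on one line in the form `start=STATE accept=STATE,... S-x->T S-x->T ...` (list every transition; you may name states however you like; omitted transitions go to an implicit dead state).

The only thing that matters is how many `1`s have appeared, reduced mod 5. Use one state per residue: S0 for 0, …, S4 for 4. Reading `1` moves to the next residue; anything else stays put. S0 is accepting.
        0   1  
>* S0   S0  S1 
   S1   S1  S2 
   S2   S2  S3 
   S3   S3  S4 
   S4   S4  S0 
(> = start, * = accepting)

start=S0 accept=S0 S0-0->S0 S0-1->S1 S1-0->S1 S1-1->S2 S2-0->S2 S2-1->S3 S3-0->S3 S3-1->S4 S4-0->S4 S4-1->S0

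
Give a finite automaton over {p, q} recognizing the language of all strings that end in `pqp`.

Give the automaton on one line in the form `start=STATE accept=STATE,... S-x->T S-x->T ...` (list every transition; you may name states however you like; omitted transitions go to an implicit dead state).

start=A accept=D A-p->B A-q->A B-p->B B-q->C C-p->D C-q->A D-p->B D-q->C

Remember how much of `pqp` the current input suffix matches. State A means no match yet; B means the last symbol is `p`; C means the last 2 symbols are `pq`; D means the last 3 symbols are `pqp`. Only D accepts. On a mismatch, fall back to the longest proper suffix that is still a prefix of `pqp`.
4 states suffice.
       p  q 
>  A   B  A 
   B   B  C 
   C   D  A 
 * D   B  C 
(> = start, * = accepting)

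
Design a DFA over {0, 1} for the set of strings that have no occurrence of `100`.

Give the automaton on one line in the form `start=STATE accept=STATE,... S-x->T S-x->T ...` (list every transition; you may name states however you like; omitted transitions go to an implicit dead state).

start=A accept=A,B,C A-0->A A-1->B B-0->C B-1->B C-0->D C-1->B D-0->D D-1->D

Track partial matches of the forbidden pattern `100`. State D is a dead state reached once `100` has occurred; every other state accepts. A means no part of `100` is currently matched.
A 4-state machine:
       0  1 
>* A   A  B 
 * B   C  B 
 * C   D  B 
   D   D  D 
(> = start, * = accepting)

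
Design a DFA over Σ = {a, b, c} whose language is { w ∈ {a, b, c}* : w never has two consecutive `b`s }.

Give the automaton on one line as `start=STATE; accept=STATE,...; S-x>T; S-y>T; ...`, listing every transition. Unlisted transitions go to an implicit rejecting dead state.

start=q0; accept=q0,q1; q0-a>q0; q0-b>q1; q0-c>q0; q1-a>q0; q1-b>q2; q1-c>q0; q2-a>q2; q2-b>q2; q2-c>q2

This is the complement of 'contains `bb`'. Use the same substring-matching states — q0 through q2 holding how much of `bb` has just been matched — but flip the accepting set: everything except the trap q2 accepts.
With 3 states:
        a   b   c  
>* q0   q0  q1  q0 
 * q1   q0  q2  q0 
   q2   q2  q2  q2 
(> = start, * = accepting)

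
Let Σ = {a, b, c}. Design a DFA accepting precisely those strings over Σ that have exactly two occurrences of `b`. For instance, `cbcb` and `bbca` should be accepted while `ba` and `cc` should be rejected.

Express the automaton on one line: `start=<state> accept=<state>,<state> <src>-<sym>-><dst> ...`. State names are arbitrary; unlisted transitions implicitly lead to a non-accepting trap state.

start=s0 accept=s2 s0-a->s0 s0-b->s1 s0-c->s0 s1-a->s1 s1-b->s2 s1-c->s1 s2-a->s2 s2-b->s3 s2-c->s2 s3-a->s3 s3-b->s3 s3-c->s3

Only the number of `b`s matters, and only up to 3. Make a chain s0 → s1 → s2 → s3 advanced by each `b` (with s3 absorbing); every other symbol self-loops. The accepting set is {s2}.
A 4-state machine:
        a   b   c  
>  s0   s0  s1  s0 
   s1   s1  s2  s1 
 * s2   s2  s3  s2 
   s3   s3  s3  s3 
(> = start, * = accepting)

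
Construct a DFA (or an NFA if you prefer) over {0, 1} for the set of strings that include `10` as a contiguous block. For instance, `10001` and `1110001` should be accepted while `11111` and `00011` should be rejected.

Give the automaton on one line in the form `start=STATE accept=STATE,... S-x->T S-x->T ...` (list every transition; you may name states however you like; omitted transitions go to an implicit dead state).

States S0..S1 record the length of the longest prefix of `10` that matches the current input suffix. Reaching S2 means `10` has been seen, and we stay there forever. Accept from S2.
With 3 states:
        0   1  
>  S0   S0  S1 
   S1   S2  S1 
 * S2   S2  S2 
(> = start, * = accepting)

start=S0 accept=S2 S0-0->S0 S0-1->S1 S1-0->S2 S1-1->S1 S2-0->S2 S2-1->S2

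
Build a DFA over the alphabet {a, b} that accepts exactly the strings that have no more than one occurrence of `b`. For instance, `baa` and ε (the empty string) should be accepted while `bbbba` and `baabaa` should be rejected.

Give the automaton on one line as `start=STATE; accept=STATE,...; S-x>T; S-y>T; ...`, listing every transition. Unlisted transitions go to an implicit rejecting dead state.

start=q0; accept=q0,q1; q0-a>q0; q0-b>q1; q1-a>q1; q1-b>q2; q2-a>q2; q2-b>q2

Count `b`s, saturating at 2: state q0 means no `b` yet, q1 means one `b` seen, q2 means more than one. Each `b` increments (capped at q2); other symbols loop. Accept from {q0, q1}.
3 states suffice.
        a   b  
>* q0   q0  q1 
 * q1   q1  q2 
   q2   q2  q2 
(> = start, * = accepting)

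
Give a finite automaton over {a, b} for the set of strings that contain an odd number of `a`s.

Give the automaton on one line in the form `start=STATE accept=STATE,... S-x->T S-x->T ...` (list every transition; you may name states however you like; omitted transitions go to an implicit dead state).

start=S0 accept=S1 S0-a->S1 S0-b->S0 S1-a->S0 S1-b->S1

The only thing that matters is how many `a`s have appeared, reduced mod 2. Use one state per residue: S0 for 0, …, S1 for 1. Reading `a` moves to the next residue; anything else stays put. S1 is accepting.
2 states suffice.
        a   b  
>  S0   S1  S0 
 * S1   S0  S1 
(> = start, * = accepting)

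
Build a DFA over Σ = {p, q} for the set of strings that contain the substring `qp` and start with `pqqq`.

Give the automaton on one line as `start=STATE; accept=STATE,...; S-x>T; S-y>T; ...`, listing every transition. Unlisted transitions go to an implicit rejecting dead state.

Handle the two conditions separately and then intersect. The first has 3 states tracking whether and how much of `qp` has been seen; the second has 6 states tracking whether the input so far still matches the prefix `pqqq`. A product state is a pair (one from each), accepting exactly when both do. Equivalent product states are then merged.
        p   q  
>  S0   S1  S2 
   S1   S2  S3 
   S2   S2  S2 
   S3   S2  S4 
   S4   S2  S5 
   S5   S6  S5 
 * S6   S6  S6 
(> = start, * = accepting)

start=S0; accept=S6; S0-p>S1; S0-q>S2; S1-p>S2; S1-q>S3; S2-p>S2; S2-q>S2; S3-p>S2; S3-q>S4; S4-p>S2; S4-q>S5; S5-p>S6; S5-q>S5; S6-p>S6; S6-q>S6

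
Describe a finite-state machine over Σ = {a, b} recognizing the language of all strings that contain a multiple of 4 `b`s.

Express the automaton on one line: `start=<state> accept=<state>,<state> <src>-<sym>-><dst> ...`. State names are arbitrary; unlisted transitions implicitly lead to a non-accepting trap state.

Keep the running count of `b`s modulo 4: each `b` advances along the cycle q0 → q1 → q2 → q3 → q0 while other symbols loop. Accept at q0.
4 states suffice.
        a   b  
>* q0   q0  q1 
   q1   q1  q2 
   q2   q2  q3 
   q3   q3  q0 
(> = start, * = accepting)

start=q0 accept=q0 q0-a->q0 q0-b->q1 q1-a->q1 q1-b->q2 q2-a->q2 q2-b->q3 q3-a->q3 q3-b->q0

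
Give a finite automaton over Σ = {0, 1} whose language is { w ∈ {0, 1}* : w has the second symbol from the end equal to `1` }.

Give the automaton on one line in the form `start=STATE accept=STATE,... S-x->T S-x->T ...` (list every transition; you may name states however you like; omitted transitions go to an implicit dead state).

start=q0 accept=q5,q6 q0-0->q1 q0-1->q2 q1-0->q3 q1-1->q4 q2-0->q5 q2-1->q6 q3-0->q3 q3-1->q4 q4-0->q5 q4-1->q6 q5-0->q3 q5-1->q4 q6-0->q5 q6-1->q6

A DFA must remember the last 2 symbols (since which symbol is second-to-last isn't known until the input ends). Use one state per possible window of the last ≤2 symbols; accept from those whose window starts with `1`.
With 7 states:
        0   1  
>  q0   q1  q2 
   q1   q3  q4 
   q2   q5  q6 
   q3   q3  q4 
   q4   q5  q6 
 * q5   q3  q4 
 * q6   q5  q6 
(> = start, * = accepting)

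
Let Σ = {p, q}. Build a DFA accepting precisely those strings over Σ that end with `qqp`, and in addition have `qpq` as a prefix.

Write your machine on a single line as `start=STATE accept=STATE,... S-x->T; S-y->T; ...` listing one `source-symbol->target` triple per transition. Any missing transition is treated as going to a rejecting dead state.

Build one automaton per condition and run them in lockstep. One (4 states) tracks how much of the suffix `qqp` has currently been matched; the other (5 states) tracks whether the input so far still matches the prefix `qpq`. Each combined state is a pair, one component from each; accept when both components accept. Equivalent product states are then merged.
8 states suffice.
        p   q  
>  s0   s1  s2 
   s1   s1  s1 
   s2   s3  s1 
   s3   s1  s4 
   s4   s5  s6 
   s5   s5  s4 
   s6   s7  s6 
 * s7   s5  s4 
(> = start, * = accepting)

start=s0; accept=s7; s0-p->s1; s0-q->s2; s1-p->s1; s1-q->s1; s2-p->s3; s2-q->s1; s3-p->s1; s3-q->s4; s4-p->s5; s4-q->s6; s5-p->s5; s5-q->s4; s6-p->s7; s6-q->s6; s7-p->s5; s7-q->s4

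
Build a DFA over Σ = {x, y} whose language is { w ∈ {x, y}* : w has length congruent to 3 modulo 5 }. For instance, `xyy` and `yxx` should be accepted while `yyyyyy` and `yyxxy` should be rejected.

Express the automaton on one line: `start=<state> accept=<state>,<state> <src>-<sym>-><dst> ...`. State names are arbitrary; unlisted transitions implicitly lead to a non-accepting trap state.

Only the length mod 5 matters, so use a 5-cycle: from any state, every input symbol moves to the next state, wrapping q4 back to q0. Mark q3 accepting.
5 states suffice.
        x   y  
>  q0   q1  q1 
   q1   q2  q2 
   q2   q3  q3 
 * q3   q4  q4 
   q4   q0  q0 
(> = start, * = accepting)

start=q0 accept=q3 q0-x->q1 q0-y->q1 q1-x->q2 q1-y->q2 q2-x->q3 q2-y->q3 q3-x->q4 q3-y->q4 q4-x->q0 q4-y->q0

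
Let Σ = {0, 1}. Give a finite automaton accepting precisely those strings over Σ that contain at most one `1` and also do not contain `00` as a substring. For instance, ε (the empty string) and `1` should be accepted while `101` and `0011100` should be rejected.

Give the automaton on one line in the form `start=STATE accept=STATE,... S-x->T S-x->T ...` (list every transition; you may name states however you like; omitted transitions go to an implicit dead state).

start=s0 accept=s0,s1,s2,s4 s0-0->s1 s0-1->s2 s1-0->s3 s1-1->s2 s2-0->s4 s2-1->s5 s3-0->s3 s3-1->s6 s4-0->s6 s4-1->s5 s5-0->s7 s5-1->s5 s6-0->s6 s6-1->s8 s7-0->s8 s7-1->s5 s8-0->s8 s8-1->s8

Handle the two conditions separately and then intersect. The first has 3 states tracking the count of `1`s, saturating at 2; the second has 3 states tracking partial matches of the forbidden pattern `00`. A product state is a pair (one from each), accepting exactly when both do.
A 9-state machine:
        0   1  
>* s0   s1  s2 
 * s1   s3  s2 
 * s2   s4  s5 
   s3   s3  s6 
 * s4   s6  s5 
   s5   s7  s5 
   s6   s6  s8 
   s7   s8  s5 
   s8   s8  s8 
(> = start, * = accepting)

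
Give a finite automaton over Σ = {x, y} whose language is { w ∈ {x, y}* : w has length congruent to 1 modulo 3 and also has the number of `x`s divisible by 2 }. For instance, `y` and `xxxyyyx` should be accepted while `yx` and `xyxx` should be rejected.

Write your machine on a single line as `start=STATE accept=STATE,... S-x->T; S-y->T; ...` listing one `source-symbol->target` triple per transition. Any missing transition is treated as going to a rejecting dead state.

start=A; accept=C; A-x->B; A-y->C; B-x->D; B-y->E; C-x->E; C-y->D; D-x->F; D-y->A; E-x->A; E-y->F; F-x->C; F-y->B

Run two small machines in parallel and take their product. The first has 3 states tracking the input length modulo 3; the second has 2 states tracking the count of `x`s modulo 2. A product state is a pair (one from each), accepting exactly when both do.
6 states suffice.
       x  y 
>  A   B  C 
   B   D  E 
 * C   E  D 
   D   F  A 
   E   A  F 
   F   C  B 
(> = start, * = accepting)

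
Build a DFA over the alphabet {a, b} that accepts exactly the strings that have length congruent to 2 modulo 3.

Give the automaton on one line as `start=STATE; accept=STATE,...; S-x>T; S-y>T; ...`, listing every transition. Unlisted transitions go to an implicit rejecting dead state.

Count input length modulo 3: every symbol advances one step around the cycle q0 → q1 → q2 → q0. Accept at q2.
With 3 states:
        a   b  
>  q0   q1  q1 
   q1   q2  q2 
 * q2   q0  q0 
(> = start, * = accepting)

start=q0; accept=q2; q0-a>q1; q0-b>q1; q1-a>q2; q1-b>q2; q2-a>q0; q2-b>q0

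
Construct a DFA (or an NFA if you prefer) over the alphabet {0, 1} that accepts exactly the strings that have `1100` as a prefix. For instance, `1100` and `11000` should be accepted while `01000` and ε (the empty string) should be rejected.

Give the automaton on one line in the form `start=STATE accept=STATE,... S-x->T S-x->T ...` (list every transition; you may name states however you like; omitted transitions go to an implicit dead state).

start=A accept=E A-0->F A-1->B B-0->F B-1->C C-0->D C-1->F D-0->E D-1->F E-0->E E-1->E F-0->F F-1->F

Walk along `1100` while the input agrees: from A take `1` to B, and so on. Any deviation drops to the rejecting sink F. Once E is reached the prefix is confirmed and every continuation is accepted.
       0  1 
>  A   F  B 
   B   F  C 
   C   D  F 
   D   E  F 
 * E   E  E 
   F   F  F 
(> = start, * = accepting)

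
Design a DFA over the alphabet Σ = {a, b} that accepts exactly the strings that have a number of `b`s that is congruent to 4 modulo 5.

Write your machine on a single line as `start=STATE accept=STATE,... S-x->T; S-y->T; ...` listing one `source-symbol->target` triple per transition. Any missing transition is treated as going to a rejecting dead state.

start=q0; accept=q4; q0-a->q0; q0-b->q1; q1-a->q1; q1-b->q2; q2-a->q2; q2-b->q3; q3-a->q3; q3-b->q4; q4-a->q4; q4-b->q0

Keep the running count of `b`s modulo 5: each `b` advances along the cycle q0 → q1 → q2 → q3 → q4 → q0 while other symbols loop. Accept at q4.
A 5-state machine:
        a   b  
>  q0   q0  q1 
   q1   q1  q2 
   q2   q2  q3 
   q3   q3  q4 
 * q4   q4  q0 
(> = start, * = accepting)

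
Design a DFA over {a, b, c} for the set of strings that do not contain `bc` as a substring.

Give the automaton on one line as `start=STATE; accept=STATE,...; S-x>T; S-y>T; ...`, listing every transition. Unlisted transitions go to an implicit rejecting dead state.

start=S0; accept=S0,S1; S0-a>S0; S0-b>S1; S0-c>S0; S1-a>S0; S1-b>S1; S1-c>S2; S2-a>S2; S2-b>S2; S2-c>S2

This is the complement of 'contains `bc`'. Use the same substring-matching states — S0 through S2 holding how much of `bc` has just been matched — but flip the accepting set: everything except the trap S2 accepts.
3 states suffice.
        a   b   c  
>* S0   S0  S1  S0 
 * S1   S0  S1  S2 
   S2   S2  S2  S2 
(> = start, * = accepting)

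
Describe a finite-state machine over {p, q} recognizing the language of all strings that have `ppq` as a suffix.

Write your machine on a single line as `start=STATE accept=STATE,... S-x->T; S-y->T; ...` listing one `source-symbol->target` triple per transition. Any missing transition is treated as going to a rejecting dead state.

start=s0; accept=s3; s0-p->s1; s0-q->s0; s1-p->s2; s1-q->s0; s2-p->s2; s2-q->s3; s3-p->s1; s3-q->s0

Remember how much of `ppq` the current input suffix matches. State s0 means no match yet; s1 means the last symbol is `p`; s2 means the last 2 symbols are `pp`; s3 means the last 3 symbols are `ppq`. Only s3 accepts. On a mismatch, fall back to the longest proper suffix that is still a prefix of `ppq`.
4 states suffice.
        p   q  
>  s0   s1  s0 
   s1   s2  s0 
   s2   s2  s3 
 * s3   s1  s0 
(> = start, * = accepting)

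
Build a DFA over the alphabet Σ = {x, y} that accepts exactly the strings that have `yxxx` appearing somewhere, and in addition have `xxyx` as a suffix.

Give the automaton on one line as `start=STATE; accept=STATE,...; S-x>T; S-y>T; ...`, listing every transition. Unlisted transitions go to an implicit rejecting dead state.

Build one automaton per condition and run them in lockstep. The first has 5 states tracking whether and how much of `yxxx` has been seen; the second has 5 states tracking how much of the suffix `xxyx` has currently been matched. A product state is a pair (one from each), accepting exactly when both do.
With 13 states:
          x    y  
>  S0     S1   S2 
   S1     S3   S2 
   S2     S4   S2 
   S3     S3   S5 
   S4     S6   S2 
   S5     S7   S2 
   S6     S8   S5 
   S7     S6   S2 
   S8     S8   S9 
   S9    S10  S11 
 * S10    S8  S11 
   S11   S12  S11 
   S12    S8  S11 
(> = start, * = accepting)

start=S0; accept=S10; S0-x>S1; S0-y>S2; S1-x>S3; S1-y>S2; S2-x>S4; S2-y>S2; S3-x>S3; S3-y>S5; S4-x>S6; S4-y>S2; S5-x>S7; S5-y>S2; S6-x>S8; S6-y>S5; S7-x>S6; S7-y>S2; S8-x>S8; S8-y>S9; S9-x>S10; S9-y>S11; S10-x>S8; S10-y>S11; S11-x>S12; S11-y>S11; S12-x>S8; S12-y>S11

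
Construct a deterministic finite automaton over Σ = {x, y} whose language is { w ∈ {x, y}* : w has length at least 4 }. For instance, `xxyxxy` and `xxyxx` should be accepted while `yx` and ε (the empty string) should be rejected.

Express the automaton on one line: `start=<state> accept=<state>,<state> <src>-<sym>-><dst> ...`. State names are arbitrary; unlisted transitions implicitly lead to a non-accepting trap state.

start=q0 accept=q4,q5 q0-x->q1 q0-y->q1 q1-x->q2 q1-y->q2 q2-x->q3 q2-y->q3 q3-x->q4 q3-y->q4 q4-x->q5 q4-y->q5 q5-x->q5 q5-y->q5

Count input length up to 5: every symbol moves from q0 toward q5, which means 'more than 4' and absorbs. Accept from {q4, q5}.
A 6-state machine:
        x   y  
>  q0   q1  q1 
   q1   q2  q2 
   q2   q3  q3 
   q3   q4  q4 
 * q4   q5  q5 
 * q5   q5  q5 
(> = start, * = accepting)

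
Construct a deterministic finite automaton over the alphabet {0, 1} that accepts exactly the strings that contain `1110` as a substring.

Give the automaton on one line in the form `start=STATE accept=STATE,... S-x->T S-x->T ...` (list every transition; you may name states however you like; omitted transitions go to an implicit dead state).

start=q0 accept=q4 q0-0->q0 q0-1->q1 q1-0->q0 q1-1->q2 q2-0->q0 q2-1->q3 q3-0->q4 q3-1->q3 q4-0->q4 q4-1->q4

States q0..q3 record the length of the longest prefix of `1110` that matches the current input suffix. Reaching q4 means `1110` has been seen, and we stay there forever. Accept from q4.
        0   1  
>  q0   q0  q1 
   q1   q0  q2 
   q2   q0  q3 
   q3   q4  q3 
 * q4   q4  q4 
(> = start, * = accepting)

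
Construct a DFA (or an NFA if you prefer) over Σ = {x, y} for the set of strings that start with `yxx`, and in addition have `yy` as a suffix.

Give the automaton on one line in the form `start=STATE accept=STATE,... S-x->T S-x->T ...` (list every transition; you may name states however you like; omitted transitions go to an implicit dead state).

Build one automaton per condition and run them in lockstep. The first has 5 states tracking whether the input so far still matches the prefix `yxx`; the second has 3 states tracking how much of the suffix `yy` has currently been matched. A product state is a pair (one from each), accepting exactly when both do.
A 9-state machine:
        x   y  
>  q0   q1  q2 
   q1   q1  q3 
   q2   q4  q5 
   q3   q1  q5 
   q4   q6  q3 
   q5   q1  q5 
   q6   q6  q7 
   q7   q6  q8 
 * q8   q6  q8 
(> = start, * = accepting)

start=q0 accept=q8 q0-x->q1 q0-y->q2 q1-x->q1 q1-y->q3 q2-x->q4 q2-y->q5 q3-x->q1 q3-y->q5 q4-x->q6 q4-y->q3 q5-x->q1 q5-y->q5 q6-x->q6 q6-y->q7 q7-x->q6 q7-y->q8 q8-x->q6 q8-y->q8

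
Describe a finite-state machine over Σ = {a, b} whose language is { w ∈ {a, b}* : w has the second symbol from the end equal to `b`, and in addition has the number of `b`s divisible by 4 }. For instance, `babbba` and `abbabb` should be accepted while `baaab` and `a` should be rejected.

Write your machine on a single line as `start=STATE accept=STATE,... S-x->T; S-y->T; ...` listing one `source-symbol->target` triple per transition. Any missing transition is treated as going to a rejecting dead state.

start=q0; accept=q5,q7; q0-a->q0; q0-b->q1; q1-a->q1; q1-b->q2; q2-a->q2; q2-b->q3; q3-a->q4; q3-b->q5; q4-a->q4; q4-b->q6; q5-a->q7; q5-b->q1; q6-a->q7; q6-b->q1; q7-a->q0; q7-b->q1

Run two small machines in parallel and take their product. The first has 7 states tracking the last 2 symbols read; the second has 4 states tracking the count of `b`s modulo 4. A product state is a pair (one from each), accepting exactly when both do. After merging equivalent states the machine shrinks.
An 8-state machine:
        a   b  
>  q0   q0  q1 
   q1   q1  q2 
   q2   q2  q3 
   q3   q4  q5 
   q4   q4  q6 
 * q5   q7  q1 
   q6   q7  q1 
 * q7   q0  q1 
(> = start, * = accepting)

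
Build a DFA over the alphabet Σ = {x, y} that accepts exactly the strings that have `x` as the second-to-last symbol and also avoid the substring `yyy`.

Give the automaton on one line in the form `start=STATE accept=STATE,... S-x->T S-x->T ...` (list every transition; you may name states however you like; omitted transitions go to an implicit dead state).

start=q0 accept=q3,q4 q0-x->q1 q0-y->q2 q1-x->q3 q1-y->q4 q2-x->q5 q2-y->q6 q3-x->q3 q3-y->q4 q4-x->q5 q4-y->q6 q5-x->q3 q5-y->q4 q6-x->q5 q6-y->q7 q7-x->q8 q7-y->q7 q8-x->q9 q8-y->q10 q9-x->q9 q9-y->q10 q10-x->q8 q10-y->q7

Build one automaton per condition and run them in lockstep. The first has 7 states tracking the last 2 symbols read; the second has 4 states tracking partial matches of the forbidden pattern `yyy`. A product state is a pair (one from each), accepting exactly when both do.
11 states suffice.
          x    y  
>  q0     q1   q2 
   q1     q3   q4 
   q2     q5   q6 
 * q3     q3   q4 
 * q4     q5   q6 
   q5     q3   q4 
   q6     q5   q7 
   q7     q8   q7 
   q8     q9  q10 
   q9     q9  q10 
   q10    q8   q7 
(> = start, * = accepting)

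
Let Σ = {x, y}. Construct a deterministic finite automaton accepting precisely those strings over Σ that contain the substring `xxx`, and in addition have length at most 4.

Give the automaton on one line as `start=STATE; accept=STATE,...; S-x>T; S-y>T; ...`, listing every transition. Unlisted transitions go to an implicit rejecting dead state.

Handle the two conditions separately and then intersect. One (4 states) tracks whether and how much of `xxx` has been seen; the other (6 states) tracks the input length, saturating at 5. Each combined state is a pair, one component from each; accept when both components accept. Equivalent product states are then merged.
9 states suffice.
        x   y  
>  S0   S1  S2 
   S1   S3  S4 
   S2   S5  S4 
   S3   S6  S4 
   S4   S4  S4 
   S5   S7  S4 
 * S6   S8  S8 
   S7   S8  S4 
 * S8   S4  S4 
(> = start, * = accepting)

start=S0; accept=S6,S8; S0-x>S1; S0-y>S2; S1-x>S3; S1-y>S4; S2-x>S5; S2-y>S4; S3-x>S6; S3-y>S4; S4-x>S4; S4-y>S4; S5-x>S7; S5-y>S4; S6-x>S8; S6-y>S8; S7-x>S8; S7-y>S4; S8-x>S4; S8-y>S4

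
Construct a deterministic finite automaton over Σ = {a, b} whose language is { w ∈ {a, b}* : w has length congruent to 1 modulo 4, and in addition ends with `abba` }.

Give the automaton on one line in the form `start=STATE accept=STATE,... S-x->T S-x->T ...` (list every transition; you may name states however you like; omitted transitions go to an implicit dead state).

start=S0 accept=S7 S0-a->S1 S0-b->S1 S1-a->S2 S1-b->S3 S2-a->S4 S2-b->S5 S3-a->S4 S3-b->S4 S4-a->S0 S4-b->S0 S5-a->S0 S5-b->S6 S6-a->S7 S6-b->S1 S7-a->S2 S7-b->S3

Build one automaton per condition and run them in lockstep. The first has 4 states tracking the input length modulo 4; the second has 5 states tracking how much of the suffix `abba` has currently been matched. A product state is a pair (one from each), accepting exactly when both do. Equivalent product states are then merged.
An 8-state machine:
        a   b  
>  S0   S1  S1 
   S1   S2  S3 
   S2   S4  S5 
   S3   S4  S4 
   S4   S0  S0 
   S5   S0  S6 
   S6   S7  S1 
 * S7   S2  S3 
(> = start, * = accepting)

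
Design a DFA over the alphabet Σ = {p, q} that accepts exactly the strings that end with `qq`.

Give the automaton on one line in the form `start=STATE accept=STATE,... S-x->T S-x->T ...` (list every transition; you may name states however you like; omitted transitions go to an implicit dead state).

Remember how much of `qq` the current input suffix matches. State A means no match yet; B means the last symbol is `q`; C means the last 2 symbols are `qq`. Only C accepts. On a mismatch, fall back to the longest proper suffix that is still a prefix of `qq`.
       p  q 
>  A   A  B 
   B   A  C 
 * C   A  C 
(> = start, * = accepting)

start=A accept=C A-p->A A-q->B B-p->A B-q->C C-p->A C-q->C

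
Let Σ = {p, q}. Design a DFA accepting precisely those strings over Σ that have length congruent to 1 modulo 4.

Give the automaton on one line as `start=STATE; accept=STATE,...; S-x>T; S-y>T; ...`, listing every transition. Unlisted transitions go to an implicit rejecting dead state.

start=s0; accept=s1; s0-p>s1; s0-q>s1; s1-p>s2; s1-q>s2; s2-p>s3; s2-q>s3; s3-p>s0; s3-q>s0

Count input length modulo 4: every symbol advances one step around the cycle s0 → s1 → s2 → s3 → s0. Accept at s1.
With 4 states:
        p   q  
>  s0   s1  s1 
 * s1   s2  s2 
   s2   s3  s3 
   s3   s0  s0 
(> = start, * = accepting)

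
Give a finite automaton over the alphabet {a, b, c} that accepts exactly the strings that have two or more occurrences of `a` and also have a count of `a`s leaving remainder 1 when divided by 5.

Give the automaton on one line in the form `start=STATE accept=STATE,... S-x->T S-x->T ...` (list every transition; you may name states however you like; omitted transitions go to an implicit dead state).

start=q0 accept=q6 q0-a->q1 q0-b->q0 q0-c->q0 q1-a->q2 q1-b->q1 q1-c->q1 q2-a->q3 q2-b->q2 q2-c->q2 q3-a->q4 q3-b->q3 q3-c->q3 q4-a->q5 q4-b->q4 q4-c->q4 q5-a->q6 q5-b->q5 q5-c->q5 q6-a->q2 q6-b->q6 q6-c->q6

Run two small machines in parallel and take their product. One (4 states) tracks the count of `a`s, saturating at 3; the other (5 states) tracks the count of `a`s modulo 5. Each combined state is a pair, one component from each; accept when both components accept. After merging equivalent states the machine shrinks.
With 7 states:
        a   b   c  
>  q0   q1  q0  q0 
   q1   q2  q1  q1 
   q2   q3  q2  q2 
   q3   q4  q3  q3 
   q4   q5  q4  q4 
   q5   q6  q5  q5 
 * q6   q2  q6  q6 
(> = start, * = accepting)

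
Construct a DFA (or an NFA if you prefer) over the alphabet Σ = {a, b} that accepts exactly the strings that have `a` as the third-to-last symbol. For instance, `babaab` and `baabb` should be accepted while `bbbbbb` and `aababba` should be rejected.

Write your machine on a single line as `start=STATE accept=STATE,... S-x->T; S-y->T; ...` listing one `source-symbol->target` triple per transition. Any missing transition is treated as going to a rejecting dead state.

Because acceptance depends on a position counted from the end, the machine has to buffer the most recent 3 symbols. Make each state the string of the last up-to-3 symbols read; on input `x` shift the window left and append `x`. Accept when the buffered window has length 3 and begins with `a`.
A 15-state machine:
          a    b  
>  S0     S1   S2 
   S1     S3   S4 
   S2     S5   S6 
   S3     S7   S8 
   S4     S9  S10 
   S5    S11  S12 
   S6    S13  S14 
 * S7     S7   S8 
 * S8     S9  S10 
 * S9    S11  S12 
 * S10   S13  S14 
   S11    S7   S8 
   S12    S9  S10 
   S13   S11  S12 
   S14   S13  S14 
(> = start, * = accepting)

start=S0; accept=S7,S8,S9,S10; S0-a->S1; S0-b->S2; S1-a->S3; S1-b->S4; S2-a->S5; S2-b->S6; S3-a->S7; S3-b->S8; S4-a->S9; S4-b->S10; S5-a->S11; S5-b->S12; S6-a->S13; S6-b->S14; S7-a->S7; S7-b->S8; S8-a->S9; S8-b->S10; S9-a->S11; S9-b->S12; S10-a->S13; S10-b->S14; S11-a->S7; S11-b->S8; S12-a->S9; S12-b->S10; S13-a->S11; S13-b->S12; S14-a->S13; S14-b->S14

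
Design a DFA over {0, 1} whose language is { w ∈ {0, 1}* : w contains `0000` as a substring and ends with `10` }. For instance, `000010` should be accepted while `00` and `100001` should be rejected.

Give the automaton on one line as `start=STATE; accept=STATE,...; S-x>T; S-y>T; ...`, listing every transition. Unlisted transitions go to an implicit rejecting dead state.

Build one automaton per condition and run them in lockstep. The first has 5 states tracking whether and how much of `0000` has been seen; the second has 3 states tracking how much of the suffix `10` has currently been matched. A product state is a pair (one from each), accepting exactly when both do. Minimizing collapses redundant product states.
7 states suffice.
        0   1  
>  q0   q1  q0 
   q1   q2  q0 
   q2   q3  q0 
   q3   q4  q0 
   q4   q4  q5 
   q5   q6  q5 
 * q6   q4  q5 
(> = start, * = accepting)

start=q0; accept=q6; q0-0>q1; q0-1>q0; q1-0>q2; q1-1>q0; q2-0>q3; q2-1>q0; q3-0>q4; q3-1>q0; q4-0>q4; q4-1>q5; q5-0>q6; q5-1>q5; q6-0>q4; q6-1>q5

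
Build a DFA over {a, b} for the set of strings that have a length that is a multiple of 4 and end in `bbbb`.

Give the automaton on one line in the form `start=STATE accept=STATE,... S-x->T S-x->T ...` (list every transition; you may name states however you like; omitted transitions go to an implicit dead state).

Handle the two conditions separately and then intersect. The first has 4 states tracking the input length modulo 4; the second has 5 states tracking how much of the suffix `bbbb` has currently been matched. A product state is a pair (one from each), accepting exactly when both do. Minimizing collapses redundant product states.
8 states suffice.
        a   b  
>  S0   S1  S2 
   S1   S3  S3 
   S2   S3  S4 
   S3   S5  S5 
   S4   S5  S6 
   S5   S0  S0 
   S6   S0  S7 
 * S7   S1  S2 
(> = start, * = accepting)

start=S0 accept=S7 S0-a->S1 S0-b->S2 S1-a->S3 S1-b->S3 S2-a->S3 S2-b->S4 S3-a->S5 S3-b->S5 S4-a->S5 S4-b->S6 S5-a->S0 S5-b->S0 S6-a->S0 S6-b->S7 S7-a->S1 S7-b->S2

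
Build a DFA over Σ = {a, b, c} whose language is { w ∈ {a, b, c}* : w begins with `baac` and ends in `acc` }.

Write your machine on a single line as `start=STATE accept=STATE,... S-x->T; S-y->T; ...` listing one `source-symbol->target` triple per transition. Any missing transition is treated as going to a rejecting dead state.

start=q0; accept=q8; q0-a->q1; q0-b->q2; q0-c->q1; q1-a->q1; q1-b->q1; q1-c->q1; q2-a->q3; q2-b->q1; q2-c->q1; q3-a->q4; q3-b->q1; q3-c->q1; q4-a->q1; q4-b->q1; q4-c->q5; q5-a->q6; q5-b->q7; q5-c->q8; q6-a->q6; q6-b->q7; q6-c->q5; q7-a->q6; q7-b->q7; q7-c->q7; q8-a->q6; q8-b->q7; q8-c->q7

Handle the two conditions separately and then intersect. One (6 states) tracks whether the input so far still matches the prefix `baac`; the other (4 states) tracks how much of the suffix `acc` has currently been matched. Each combined state is a pair, one component from each; accept when both components accept. Minimizing collapses redundant product states.
With 9 states:
        a   b   c  
>  q0   q1  q2  q1 
   q1   q1  q1  q1 
   q2   q3  q1  q1 
   q3   q4  q1  q1 
   q4   q1  q1  q5 
   q5   q6  q7  q8 
   q6   q6  q7  q5 
   q7   q6  q7  q7 
 * q8   q6  q7  q7 
(> = start, * = accepting)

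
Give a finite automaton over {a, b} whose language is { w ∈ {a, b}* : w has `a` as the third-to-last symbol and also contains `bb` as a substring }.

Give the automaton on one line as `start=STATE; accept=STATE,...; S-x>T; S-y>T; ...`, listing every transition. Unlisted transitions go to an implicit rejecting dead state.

start=s0; accept=s5,s9,s10,s11; s0-a>s1; s0-b>s2; s1-a>s1; s1-b>s3; s2-a>s1; s2-b>s4; s3-a>s1; s3-b>s5; s4-a>s6; s4-b>s4; s5-a>s6; s5-b>s4; s6-a>s7; s6-b>s8; s7-a>s9; s7-b>s10; s8-a>s11; s8-b>s5; s9-a>s9; s9-b>s10; s10-a>s11; s10-b>s5; s11-a>s7; s11-b>s8

Handle the two conditions separately and then intersect. One (15 states) tracks the last 3 symbols read; the other (3 states) tracks whether and how much of `bb` has been seen. Each combined state is a pair, one component from each; accept when both components accept. Equivalent product states are then merged.
12 states suffice.
          a    b  
>  s0     s1   s2 
   s1     s1   s3 
   s2     s1   s4 
   s3     s1   s5 
   s4     s6   s4 
 * s5     s6   s4 
   s6     s7   s8 
   s7     s9  s10 
   s8    s11   s5 
 * s9     s9  s10 
 * s10   s11   s5 
 * s11    s7   s8 
(> = start, * = accepting)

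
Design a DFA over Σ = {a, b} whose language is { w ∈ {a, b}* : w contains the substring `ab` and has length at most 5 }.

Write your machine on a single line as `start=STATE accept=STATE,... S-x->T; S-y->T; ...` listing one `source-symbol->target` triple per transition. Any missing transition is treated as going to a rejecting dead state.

Run two small machines in parallel and take their product. One (3 states) tracks whether and how much of `ab` has been seen; the other (7 states) tracks the input length, saturating at 6. Each combined state is a pair, one component from each; accept when both components accept.
An 18-state machine:
          a    b  
>  q0     q1   q2 
   q1     q3   q4 
   q2     q3   q5 
   q3     q6   q7 
 * q4     q7   q7 
   q5     q6   q8 
   q6     q9  q10 
 * q7    q10  q10 
   q8     q9  q11 
   q9    q12  q13 
 * q10   q13  q13 
   q11   q12  q14 
   q12   q15  q16 
 * q13   q16  q16 
   q14   q15  q17 
   q15   q15  q16 
   q16   q16  q16 
   q17   q15  q17 
(> = start, * = accepting)

start=q0; accept=q4,q7,q10,q13; q0-a->q1; q0-b->q2; q1-a->q3; q1-b->q4; q2-a->q3; q2-b->q5; q3-a->q6; q3-b->q7; q4-a->q7; q4-b->q7; q5-a->q6; q5-b->q8; q6-a->q9; q6-b->q10; q7-a->q10; q7-b->q10; q8-a->q9; q8-b->q11; q9-a->q12; q9-b->q13; q10-a->q13; q10-b->q13; q11-a->q12; q11-b->q14; q12-a->q15; q12-b->q16; q13-a->q16; q13-b->q16; q14-a->q15; q14-b->q17; q15-a->q15; q15-b->q16; q16-a->q16; q16-b->q16; q17-a->q15; q17-b->q17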